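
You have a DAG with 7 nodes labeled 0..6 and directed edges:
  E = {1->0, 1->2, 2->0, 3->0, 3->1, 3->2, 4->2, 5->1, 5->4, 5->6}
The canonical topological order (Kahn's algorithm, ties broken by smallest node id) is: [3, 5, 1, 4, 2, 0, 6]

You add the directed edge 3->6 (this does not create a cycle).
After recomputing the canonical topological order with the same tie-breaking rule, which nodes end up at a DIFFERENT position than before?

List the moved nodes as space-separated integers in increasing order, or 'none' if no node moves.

Old toposort: [3, 5, 1, 4, 2, 0, 6]
Added edge 3->6
Recompute Kahn (smallest-id tiebreak):
  initial in-degrees: [3, 2, 3, 0, 1, 0, 2]
  ready (indeg=0): [3, 5]
  pop 3: indeg[0]->2; indeg[1]->1; indeg[2]->2; indeg[6]->1 | ready=[5] | order so far=[3]
  pop 5: indeg[1]->0; indeg[4]->0; indeg[6]->0 | ready=[1, 4, 6] | order so far=[3, 5]
  pop 1: indeg[0]->1; indeg[2]->1 | ready=[4, 6] | order so far=[3, 5, 1]
  pop 4: indeg[2]->0 | ready=[2, 6] | order so far=[3, 5, 1, 4]
  pop 2: indeg[0]->0 | ready=[0, 6] | order so far=[3, 5, 1, 4, 2]
  pop 0: no out-edges | ready=[6] | order so far=[3, 5, 1, 4, 2, 0]
  pop 6: no out-edges | ready=[] | order so far=[3, 5, 1, 4, 2, 0, 6]
New canonical toposort: [3, 5, 1, 4, 2, 0, 6]
Compare positions:
  Node 0: index 5 -> 5 (same)
  Node 1: index 2 -> 2 (same)
  Node 2: index 4 -> 4 (same)
  Node 3: index 0 -> 0 (same)
  Node 4: index 3 -> 3 (same)
  Node 5: index 1 -> 1 (same)
  Node 6: index 6 -> 6 (same)
Nodes that changed position: none

Answer: none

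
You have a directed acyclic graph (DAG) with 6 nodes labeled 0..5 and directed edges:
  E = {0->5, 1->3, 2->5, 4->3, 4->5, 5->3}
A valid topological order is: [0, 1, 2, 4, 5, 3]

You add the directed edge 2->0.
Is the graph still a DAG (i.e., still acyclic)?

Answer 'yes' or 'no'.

Answer: yes

Derivation:
Given toposort: [0, 1, 2, 4, 5, 3]
Position of 2: index 2; position of 0: index 0
New edge 2->0: backward (u after v in old order)
Backward edge: old toposort is now invalid. Check if this creates a cycle.
Does 0 already reach 2? Reachable from 0: [0, 3, 5]. NO -> still a DAG (reorder needed).
Still a DAG? yes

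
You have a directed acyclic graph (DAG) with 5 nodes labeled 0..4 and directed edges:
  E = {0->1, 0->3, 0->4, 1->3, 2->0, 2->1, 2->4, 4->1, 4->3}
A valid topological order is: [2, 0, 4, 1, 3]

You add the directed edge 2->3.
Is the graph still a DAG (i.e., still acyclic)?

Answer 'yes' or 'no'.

Given toposort: [2, 0, 4, 1, 3]
Position of 2: index 0; position of 3: index 4
New edge 2->3: forward
Forward edge: respects the existing order. Still a DAG, same toposort still valid.
Still a DAG? yes

Answer: yes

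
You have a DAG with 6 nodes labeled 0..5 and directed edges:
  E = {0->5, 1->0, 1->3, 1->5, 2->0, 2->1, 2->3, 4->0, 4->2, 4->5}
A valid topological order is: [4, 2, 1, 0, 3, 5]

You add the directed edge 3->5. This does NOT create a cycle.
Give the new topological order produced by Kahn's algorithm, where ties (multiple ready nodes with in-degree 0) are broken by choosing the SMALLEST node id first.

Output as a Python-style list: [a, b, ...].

Answer: [4, 2, 1, 0, 3, 5]

Derivation:
Old toposort: [4, 2, 1, 0, 3, 5]
Added edge: 3->5
Position of 3 (4) < position of 5 (5). Old order still valid.
Run Kahn's algorithm (break ties by smallest node id):
  initial in-degrees: [3, 1, 1, 2, 0, 4]
  ready (indeg=0): [4]
  pop 4: indeg[0]->2; indeg[2]->0; indeg[5]->3 | ready=[2] | order so far=[4]
  pop 2: indeg[0]->1; indeg[1]->0; indeg[3]->1 | ready=[1] | order so far=[4, 2]
  pop 1: indeg[0]->0; indeg[3]->0; indeg[5]->2 | ready=[0, 3] | order so far=[4, 2, 1]
  pop 0: indeg[5]->1 | ready=[3] | order so far=[4, 2, 1, 0]
  pop 3: indeg[5]->0 | ready=[5] | order so far=[4, 2, 1, 0, 3]
  pop 5: no out-edges | ready=[] | order so far=[4, 2, 1, 0, 3, 5]
  Result: [4, 2, 1, 0, 3, 5]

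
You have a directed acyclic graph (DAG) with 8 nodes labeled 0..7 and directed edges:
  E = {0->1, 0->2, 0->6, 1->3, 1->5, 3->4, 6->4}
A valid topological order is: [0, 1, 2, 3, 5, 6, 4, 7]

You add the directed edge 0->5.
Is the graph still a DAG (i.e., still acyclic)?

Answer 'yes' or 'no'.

Given toposort: [0, 1, 2, 3, 5, 6, 4, 7]
Position of 0: index 0; position of 5: index 4
New edge 0->5: forward
Forward edge: respects the existing order. Still a DAG, same toposort still valid.
Still a DAG? yes

Answer: yes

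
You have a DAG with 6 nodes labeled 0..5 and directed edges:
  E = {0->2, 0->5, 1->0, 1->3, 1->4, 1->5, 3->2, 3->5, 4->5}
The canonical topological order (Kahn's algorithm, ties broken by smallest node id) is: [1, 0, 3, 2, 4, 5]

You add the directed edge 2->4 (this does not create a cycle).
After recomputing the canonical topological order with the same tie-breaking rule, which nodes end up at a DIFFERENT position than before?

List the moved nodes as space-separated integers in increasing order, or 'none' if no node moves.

Answer: none

Derivation:
Old toposort: [1, 0, 3, 2, 4, 5]
Added edge 2->4
Recompute Kahn (smallest-id tiebreak):
  initial in-degrees: [1, 0, 2, 1, 2, 4]
  ready (indeg=0): [1]
  pop 1: indeg[0]->0; indeg[3]->0; indeg[4]->1; indeg[5]->3 | ready=[0, 3] | order so far=[1]
  pop 0: indeg[2]->1; indeg[5]->2 | ready=[3] | order so far=[1, 0]
  pop 3: indeg[2]->0; indeg[5]->1 | ready=[2] | order so far=[1, 0, 3]
  pop 2: indeg[4]->0 | ready=[4] | order so far=[1, 0, 3, 2]
  pop 4: indeg[5]->0 | ready=[5] | order so far=[1, 0, 3, 2, 4]
  pop 5: no out-edges | ready=[] | order so far=[1, 0, 3, 2, 4, 5]
New canonical toposort: [1, 0, 3, 2, 4, 5]
Compare positions:
  Node 0: index 1 -> 1 (same)
  Node 1: index 0 -> 0 (same)
  Node 2: index 3 -> 3 (same)
  Node 3: index 2 -> 2 (same)
  Node 4: index 4 -> 4 (same)
  Node 5: index 5 -> 5 (same)
Nodes that changed position: none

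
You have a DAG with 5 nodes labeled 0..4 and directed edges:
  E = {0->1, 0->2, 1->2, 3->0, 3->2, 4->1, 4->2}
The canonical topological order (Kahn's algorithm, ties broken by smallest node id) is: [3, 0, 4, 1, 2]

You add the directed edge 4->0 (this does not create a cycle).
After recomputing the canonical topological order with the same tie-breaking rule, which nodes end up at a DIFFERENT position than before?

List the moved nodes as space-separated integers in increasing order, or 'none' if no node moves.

Answer: 0 4

Derivation:
Old toposort: [3, 0, 4, 1, 2]
Added edge 4->0
Recompute Kahn (smallest-id tiebreak):
  initial in-degrees: [2, 2, 4, 0, 0]
  ready (indeg=0): [3, 4]
  pop 3: indeg[0]->1; indeg[2]->3 | ready=[4] | order so far=[3]
  pop 4: indeg[0]->0; indeg[1]->1; indeg[2]->2 | ready=[0] | order so far=[3, 4]
  pop 0: indeg[1]->0; indeg[2]->1 | ready=[1] | order so far=[3, 4, 0]
  pop 1: indeg[2]->0 | ready=[2] | order so far=[3, 4, 0, 1]
  pop 2: no out-edges | ready=[] | order so far=[3, 4, 0, 1, 2]
New canonical toposort: [3, 4, 0, 1, 2]
Compare positions:
  Node 0: index 1 -> 2 (moved)
  Node 1: index 3 -> 3 (same)
  Node 2: index 4 -> 4 (same)
  Node 3: index 0 -> 0 (same)
  Node 4: index 2 -> 1 (moved)
Nodes that changed position: 0 4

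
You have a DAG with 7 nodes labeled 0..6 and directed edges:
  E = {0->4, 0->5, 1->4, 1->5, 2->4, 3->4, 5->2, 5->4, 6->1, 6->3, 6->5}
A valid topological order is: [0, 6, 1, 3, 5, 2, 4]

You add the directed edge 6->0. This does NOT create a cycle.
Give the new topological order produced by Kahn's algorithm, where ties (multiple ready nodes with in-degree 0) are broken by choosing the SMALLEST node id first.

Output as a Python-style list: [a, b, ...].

Answer: [6, 0, 1, 3, 5, 2, 4]

Derivation:
Old toposort: [0, 6, 1, 3, 5, 2, 4]
Added edge: 6->0
Position of 6 (1) > position of 0 (0). Must reorder: 6 must now come before 0.
Run Kahn's algorithm (break ties by smallest node id):
  initial in-degrees: [1, 1, 1, 1, 5, 3, 0]
  ready (indeg=0): [6]
  pop 6: indeg[0]->0; indeg[1]->0; indeg[3]->0; indeg[5]->2 | ready=[0, 1, 3] | order so far=[6]
  pop 0: indeg[4]->4; indeg[5]->1 | ready=[1, 3] | order so far=[6, 0]
  pop 1: indeg[4]->3; indeg[5]->0 | ready=[3, 5] | order so far=[6, 0, 1]
  pop 3: indeg[4]->2 | ready=[5] | order so far=[6, 0, 1, 3]
  pop 5: indeg[2]->0; indeg[4]->1 | ready=[2] | order so far=[6, 0, 1, 3, 5]
  pop 2: indeg[4]->0 | ready=[4] | order so far=[6, 0, 1, 3, 5, 2]
  pop 4: no out-edges | ready=[] | order so far=[6, 0, 1, 3, 5, 2, 4]
  Result: [6, 0, 1, 3, 5, 2, 4]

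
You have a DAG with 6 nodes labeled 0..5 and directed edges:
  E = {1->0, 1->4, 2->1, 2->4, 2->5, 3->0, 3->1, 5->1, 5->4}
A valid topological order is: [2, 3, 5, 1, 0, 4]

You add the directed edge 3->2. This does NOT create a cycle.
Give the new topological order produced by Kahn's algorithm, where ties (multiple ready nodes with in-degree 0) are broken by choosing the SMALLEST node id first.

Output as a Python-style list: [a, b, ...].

Answer: [3, 2, 5, 1, 0, 4]

Derivation:
Old toposort: [2, 3, 5, 1, 0, 4]
Added edge: 3->2
Position of 3 (1) > position of 2 (0). Must reorder: 3 must now come before 2.
Run Kahn's algorithm (break ties by smallest node id):
  initial in-degrees: [2, 3, 1, 0, 3, 1]
  ready (indeg=0): [3]
  pop 3: indeg[0]->1; indeg[1]->2; indeg[2]->0 | ready=[2] | order so far=[3]
  pop 2: indeg[1]->1; indeg[4]->2; indeg[5]->0 | ready=[5] | order so far=[3, 2]
  pop 5: indeg[1]->0; indeg[4]->1 | ready=[1] | order so far=[3, 2, 5]
  pop 1: indeg[0]->0; indeg[4]->0 | ready=[0, 4] | order so far=[3, 2, 5, 1]
  pop 0: no out-edges | ready=[4] | order so far=[3, 2, 5, 1, 0]
  pop 4: no out-edges | ready=[] | order so far=[3, 2, 5, 1, 0, 4]
  Result: [3, 2, 5, 1, 0, 4]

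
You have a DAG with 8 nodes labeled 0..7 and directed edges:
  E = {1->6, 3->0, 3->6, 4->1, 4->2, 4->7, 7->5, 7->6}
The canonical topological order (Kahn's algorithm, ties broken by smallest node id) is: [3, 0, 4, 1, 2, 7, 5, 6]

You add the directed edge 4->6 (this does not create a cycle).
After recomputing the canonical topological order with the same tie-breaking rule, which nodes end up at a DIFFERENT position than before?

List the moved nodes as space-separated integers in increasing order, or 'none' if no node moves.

Answer: none

Derivation:
Old toposort: [3, 0, 4, 1, 2, 7, 5, 6]
Added edge 4->6
Recompute Kahn (smallest-id tiebreak):
  initial in-degrees: [1, 1, 1, 0, 0, 1, 4, 1]
  ready (indeg=0): [3, 4]
  pop 3: indeg[0]->0; indeg[6]->3 | ready=[0, 4] | order so far=[3]
  pop 0: no out-edges | ready=[4] | order so far=[3, 0]
  pop 4: indeg[1]->0; indeg[2]->0; indeg[6]->2; indeg[7]->0 | ready=[1, 2, 7] | order so far=[3, 0, 4]
  pop 1: indeg[6]->1 | ready=[2, 7] | order so far=[3, 0, 4, 1]
  pop 2: no out-edges | ready=[7] | order so far=[3, 0, 4, 1, 2]
  pop 7: indeg[5]->0; indeg[6]->0 | ready=[5, 6] | order so far=[3, 0, 4, 1, 2, 7]
  pop 5: no out-edges | ready=[6] | order so far=[3, 0, 4, 1, 2, 7, 5]
  pop 6: no out-edges | ready=[] | order so far=[3, 0, 4, 1, 2, 7, 5, 6]
New canonical toposort: [3, 0, 4, 1, 2, 7, 5, 6]
Compare positions:
  Node 0: index 1 -> 1 (same)
  Node 1: index 3 -> 3 (same)
  Node 2: index 4 -> 4 (same)
  Node 3: index 0 -> 0 (same)
  Node 4: index 2 -> 2 (same)
  Node 5: index 6 -> 6 (same)
  Node 6: index 7 -> 7 (same)
  Node 7: index 5 -> 5 (same)
Nodes that changed position: none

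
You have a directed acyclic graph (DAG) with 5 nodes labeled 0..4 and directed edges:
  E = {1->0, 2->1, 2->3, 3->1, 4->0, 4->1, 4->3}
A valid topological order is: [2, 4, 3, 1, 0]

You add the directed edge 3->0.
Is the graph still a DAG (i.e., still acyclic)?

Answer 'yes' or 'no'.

Given toposort: [2, 4, 3, 1, 0]
Position of 3: index 2; position of 0: index 4
New edge 3->0: forward
Forward edge: respects the existing order. Still a DAG, same toposort still valid.
Still a DAG? yes

Answer: yes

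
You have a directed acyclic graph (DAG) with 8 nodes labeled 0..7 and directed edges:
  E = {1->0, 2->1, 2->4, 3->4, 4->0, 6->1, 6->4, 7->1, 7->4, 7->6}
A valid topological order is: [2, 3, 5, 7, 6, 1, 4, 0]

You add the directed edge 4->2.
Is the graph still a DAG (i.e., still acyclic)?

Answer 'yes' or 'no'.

Given toposort: [2, 3, 5, 7, 6, 1, 4, 0]
Position of 4: index 6; position of 2: index 0
New edge 4->2: backward (u after v in old order)
Backward edge: old toposort is now invalid. Check if this creates a cycle.
Does 2 already reach 4? Reachable from 2: [0, 1, 2, 4]. YES -> cycle!
Still a DAG? no

Answer: no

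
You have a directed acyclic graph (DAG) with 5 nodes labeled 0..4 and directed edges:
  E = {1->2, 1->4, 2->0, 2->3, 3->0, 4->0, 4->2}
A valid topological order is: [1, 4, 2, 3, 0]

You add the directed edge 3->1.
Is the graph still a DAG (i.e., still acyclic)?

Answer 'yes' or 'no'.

Answer: no

Derivation:
Given toposort: [1, 4, 2, 3, 0]
Position of 3: index 3; position of 1: index 0
New edge 3->1: backward (u after v in old order)
Backward edge: old toposort is now invalid. Check if this creates a cycle.
Does 1 already reach 3? Reachable from 1: [0, 1, 2, 3, 4]. YES -> cycle!
Still a DAG? no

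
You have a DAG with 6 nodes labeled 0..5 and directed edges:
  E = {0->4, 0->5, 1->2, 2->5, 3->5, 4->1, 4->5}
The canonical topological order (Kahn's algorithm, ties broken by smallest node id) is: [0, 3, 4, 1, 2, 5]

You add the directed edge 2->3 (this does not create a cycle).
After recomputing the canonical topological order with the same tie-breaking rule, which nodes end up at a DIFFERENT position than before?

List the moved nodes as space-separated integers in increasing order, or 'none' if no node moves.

Answer: 1 2 3 4

Derivation:
Old toposort: [0, 3, 4, 1, 2, 5]
Added edge 2->3
Recompute Kahn (smallest-id tiebreak):
  initial in-degrees: [0, 1, 1, 1, 1, 4]
  ready (indeg=0): [0]
  pop 0: indeg[4]->0; indeg[5]->3 | ready=[4] | order so far=[0]
  pop 4: indeg[1]->0; indeg[5]->2 | ready=[1] | order so far=[0, 4]
  pop 1: indeg[2]->0 | ready=[2] | order so far=[0, 4, 1]
  pop 2: indeg[3]->0; indeg[5]->1 | ready=[3] | order so far=[0, 4, 1, 2]
  pop 3: indeg[5]->0 | ready=[5] | order so far=[0, 4, 1, 2, 3]
  pop 5: no out-edges | ready=[] | order so far=[0, 4, 1, 2, 3, 5]
New canonical toposort: [0, 4, 1, 2, 3, 5]
Compare positions:
  Node 0: index 0 -> 0 (same)
  Node 1: index 3 -> 2 (moved)
  Node 2: index 4 -> 3 (moved)
  Node 3: index 1 -> 4 (moved)
  Node 4: index 2 -> 1 (moved)
  Node 5: index 5 -> 5 (same)
Nodes that changed position: 1 2 3 4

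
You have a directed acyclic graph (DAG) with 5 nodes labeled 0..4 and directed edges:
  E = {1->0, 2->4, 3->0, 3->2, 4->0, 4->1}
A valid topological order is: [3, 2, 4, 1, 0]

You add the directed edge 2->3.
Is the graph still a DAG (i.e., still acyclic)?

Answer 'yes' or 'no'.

Answer: no

Derivation:
Given toposort: [3, 2, 4, 1, 0]
Position of 2: index 1; position of 3: index 0
New edge 2->3: backward (u after v in old order)
Backward edge: old toposort is now invalid. Check if this creates a cycle.
Does 3 already reach 2? Reachable from 3: [0, 1, 2, 3, 4]. YES -> cycle!
Still a DAG? no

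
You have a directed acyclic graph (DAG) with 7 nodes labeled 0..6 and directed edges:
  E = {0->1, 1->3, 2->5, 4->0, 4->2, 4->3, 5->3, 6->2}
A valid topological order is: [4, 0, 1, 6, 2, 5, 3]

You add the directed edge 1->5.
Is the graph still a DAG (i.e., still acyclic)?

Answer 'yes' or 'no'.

Given toposort: [4, 0, 1, 6, 2, 5, 3]
Position of 1: index 2; position of 5: index 5
New edge 1->5: forward
Forward edge: respects the existing order. Still a DAG, same toposort still valid.
Still a DAG? yes

Answer: yes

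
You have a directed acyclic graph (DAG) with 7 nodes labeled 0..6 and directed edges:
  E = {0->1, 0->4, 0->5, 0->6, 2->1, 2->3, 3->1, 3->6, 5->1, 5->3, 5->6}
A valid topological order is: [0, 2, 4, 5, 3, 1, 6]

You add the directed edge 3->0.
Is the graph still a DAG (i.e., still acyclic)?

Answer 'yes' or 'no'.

Given toposort: [0, 2, 4, 5, 3, 1, 6]
Position of 3: index 4; position of 0: index 0
New edge 3->0: backward (u after v in old order)
Backward edge: old toposort is now invalid. Check if this creates a cycle.
Does 0 already reach 3? Reachable from 0: [0, 1, 3, 4, 5, 6]. YES -> cycle!
Still a DAG? no

Answer: no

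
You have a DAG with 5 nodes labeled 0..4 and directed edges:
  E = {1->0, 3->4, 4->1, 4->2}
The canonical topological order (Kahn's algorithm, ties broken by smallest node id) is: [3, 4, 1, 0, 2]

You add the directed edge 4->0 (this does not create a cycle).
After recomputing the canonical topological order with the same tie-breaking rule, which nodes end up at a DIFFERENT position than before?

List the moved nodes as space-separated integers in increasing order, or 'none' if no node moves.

Answer: none

Derivation:
Old toposort: [3, 4, 1, 0, 2]
Added edge 4->0
Recompute Kahn (smallest-id tiebreak):
  initial in-degrees: [2, 1, 1, 0, 1]
  ready (indeg=0): [3]
  pop 3: indeg[4]->0 | ready=[4] | order so far=[3]
  pop 4: indeg[0]->1; indeg[1]->0; indeg[2]->0 | ready=[1, 2] | order so far=[3, 4]
  pop 1: indeg[0]->0 | ready=[0, 2] | order so far=[3, 4, 1]
  pop 0: no out-edges | ready=[2] | order so far=[3, 4, 1, 0]
  pop 2: no out-edges | ready=[] | order so far=[3, 4, 1, 0, 2]
New canonical toposort: [3, 4, 1, 0, 2]
Compare positions:
  Node 0: index 3 -> 3 (same)
  Node 1: index 2 -> 2 (same)
  Node 2: index 4 -> 4 (same)
  Node 3: index 0 -> 0 (same)
  Node 4: index 1 -> 1 (same)
Nodes that changed position: none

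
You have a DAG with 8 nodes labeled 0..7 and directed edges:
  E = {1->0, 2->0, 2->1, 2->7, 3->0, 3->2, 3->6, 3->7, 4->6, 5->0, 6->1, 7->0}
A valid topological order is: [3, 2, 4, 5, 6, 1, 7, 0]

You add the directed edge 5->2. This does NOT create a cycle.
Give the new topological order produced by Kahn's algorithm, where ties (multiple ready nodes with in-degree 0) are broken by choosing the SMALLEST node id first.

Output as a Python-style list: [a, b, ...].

Answer: [3, 4, 5, 2, 6, 1, 7, 0]

Derivation:
Old toposort: [3, 2, 4, 5, 6, 1, 7, 0]
Added edge: 5->2
Position of 5 (3) > position of 2 (1). Must reorder: 5 must now come before 2.
Run Kahn's algorithm (break ties by smallest node id):
  initial in-degrees: [5, 2, 2, 0, 0, 0, 2, 2]
  ready (indeg=0): [3, 4, 5]
  pop 3: indeg[0]->4; indeg[2]->1; indeg[6]->1; indeg[7]->1 | ready=[4, 5] | order so far=[3]
  pop 4: indeg[6]->0 | ready=[5, 6] | order so far=[3, 4]
  pop 5: indeg[0]->3; indeg[2]->0 | ready=[2, 6] | order so far=[3, 4, 5]
  pop 2: indeg[0]->2; indeg[1]->1; indeg[7]->0 | ready=[6, 7] | order so far=[3, 4, 5, 2]
  pop 6: indeg[1]->0 | ready=[1, 7] | order so far=[3, 4, 5, 2, 6]
  pop 1: indeg[0]->1 | ready=[7] | order so far=[3, 4, 5, 2, 6, 1]
  pop 7: indeg[0]->0 | ready=[0] | order so far=[3, 4, 5, 2, 6, 1, 7]
  pop 0: no out-edges | ready=[] | order so far=[3, 4, 5, 2, 6, 1, 7, 0]
  Result: [3, 4, 5, 2, 6, 1, 7, 0]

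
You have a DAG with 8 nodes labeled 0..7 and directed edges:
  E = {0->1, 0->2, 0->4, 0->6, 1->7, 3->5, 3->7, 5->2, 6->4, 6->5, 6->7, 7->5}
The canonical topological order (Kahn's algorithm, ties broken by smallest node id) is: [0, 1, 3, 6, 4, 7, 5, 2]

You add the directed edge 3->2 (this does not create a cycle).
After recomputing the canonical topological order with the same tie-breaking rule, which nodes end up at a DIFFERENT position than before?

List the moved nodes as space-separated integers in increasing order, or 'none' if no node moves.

Answer: none

Derivation:
Old toposort: [0, 1, 3, 6, 4, 7, 5, 2]
Added edge 3->2
Recompute Kahn (smallest-id tiebreak):
  initial in-degrees: [0, 1, 3, 0, 2, 3, 1, 3]
  ready (indeg=0): [0, 3]
  pop 0: indeg[1]->0; indeg[2]->2; indeg[4]->1; indeg[6]->0 | ready=[1, 3, 6] | order so far=[0]
  pop 1: indeg[7]->2 | ready=[3, 6] | order so far=[0, 1]
  pop 3: indeg[2]->1; indeg[5]->2; indeg[7]->1 | ready=[6] | order so far=[0, 1, 3]
  pop 6: indeg[4]->0; indeg[5]->1; indeg[7]->0 | ready=[4, 7] | order so far=[0, 1, 3, 6]
  pop 4: no out-edges | ready=[7] | order so far=[0, 1, 3, 6, 4]
  pop 7: indeg[5]->0 | ready=[5] | order so far=[0, 1, 3, 6, 4, 7]
  pop 5: indeg[2]->0 | ready=[2] | order so far=[0, 1, 3, 6, 4, 7, 5]
  pop 2: no out-edges | ready=[] | order so far=[0, 1, 3, 6, 4, 7, 5, 2]
New canonical toposort: [0, 1, 3, 6, 4, 7, 5, 2]
Compare positions:
  Node 0: index 0 -> 0 (same)
  Node 1: index 1 -> 1 (same)
  Node 2: index 7 -> 7 (same)
  Node 3: index 2 -> 2 (same)
  Node 4: index 4 -> 4 (same)
  Node 5: index 6 -> 6 (same)
  Node 6: index 3 -> 3 (same)
  Node 7: index 5 -> 5 (same)
Nodes that changed position: none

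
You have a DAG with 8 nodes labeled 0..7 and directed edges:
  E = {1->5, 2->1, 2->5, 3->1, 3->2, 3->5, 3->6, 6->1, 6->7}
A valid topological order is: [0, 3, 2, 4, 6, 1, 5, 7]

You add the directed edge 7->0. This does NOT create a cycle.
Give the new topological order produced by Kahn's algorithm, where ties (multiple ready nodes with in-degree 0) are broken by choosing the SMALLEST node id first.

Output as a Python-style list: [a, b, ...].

Answer: [3, 2, 4, 6, 1, 5, 7, 0]

Derivation:
Old toposort: [0, 3, 2, 4, 6, 1, 5, 7]
Added edge: 7->0
Position of 7 (7) > position of 0 (0). Must reorder: 7 must now come before 0.
Run Kahn's algorithm (break ties by smallest node id):
  initial in-degrees: [1, 3, 1, 0, 0, 3, 1, 1]
  ready (indeg=0): [3, 4]
  pop 3: indeg[1]->2; indeg[2]->0; indeg[5]->2; indeg[6]->0 | ready=[2, 4, 6] | order so far=[3]
  pop 2: indeg[1]->1; indeg[5]->1 | ready=[4, 6] | order so far=[3, 2]
  pop 4: no out-edges | ready=[6] | order so far=[3, 2, 4]
  pop 6: indeg[1]->0; indeg[7]->0 | ready=[1, 7] | order so far=[3, 2, 4, 6]
  pop 1: indeg[5]->0 | ready=[5, 7] | order so far=[3, 2, 4, 6, 1]
  pop 5: no out-edges | ready=[7] | order so far=[3, 2, 4, 6, 1, 5]
  pop 7: indeg[0]->0 | ready=[0] | order so far=[3, 2, 4, 6, 1, 5, 7]
  pop 0: no out-edges | ready=[] | order so far=[3, 2, 4, 6, 1, 5, 7, 0]
  Result: [3, 2, 4, 6, 1, 5, 7, 0]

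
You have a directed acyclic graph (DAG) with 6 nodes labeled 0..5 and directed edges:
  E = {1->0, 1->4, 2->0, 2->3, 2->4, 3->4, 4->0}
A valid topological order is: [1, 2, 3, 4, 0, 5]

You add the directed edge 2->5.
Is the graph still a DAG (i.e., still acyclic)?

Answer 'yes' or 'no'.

Answer: yes

Derivation:
Given toposort: [1, 2, 3, 4, 0, 5]
Position of 2: index 1; position of 5: index 5
New edge 2->5: forward
Forward edge: respects the existing order. Still a DAG, same toposort still valid.
Still a DAG? yes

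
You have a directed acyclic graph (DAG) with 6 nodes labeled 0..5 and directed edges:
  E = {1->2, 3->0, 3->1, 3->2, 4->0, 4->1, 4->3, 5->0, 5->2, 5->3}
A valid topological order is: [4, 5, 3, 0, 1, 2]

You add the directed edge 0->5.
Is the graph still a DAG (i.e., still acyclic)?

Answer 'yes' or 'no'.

Answer: no

Derivation:
Given toposort: [4, 5, 3, 0, 1, 2]
Position of 0: index 3; position of 5: index 1
New edge 0->5: backward (u after v in old order)
Backward edge: old toposort is now invalid. Check if this creates a cycle.
Does 5 already reach 0? Reachable from 5: [0, 1, 2, 3, 5]. YES -> cycle!
Still a DAG? no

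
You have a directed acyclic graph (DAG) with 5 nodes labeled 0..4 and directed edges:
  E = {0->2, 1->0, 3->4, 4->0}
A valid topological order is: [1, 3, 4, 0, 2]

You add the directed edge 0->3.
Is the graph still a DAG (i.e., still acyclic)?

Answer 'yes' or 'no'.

Given toposort: [1, 3, 4, 0, 2]
Position of 0: index 3; position of 3: index 1
New edge 0->3: backward (u after v in old order)
Backward edge: old toposort is now invalid. Check if this creates a cycle.
Does 3 already reach 0? Reachable from 3: [0, 2, 3, 4]. YES -> cycle!
Still a DAG? no

Answer: no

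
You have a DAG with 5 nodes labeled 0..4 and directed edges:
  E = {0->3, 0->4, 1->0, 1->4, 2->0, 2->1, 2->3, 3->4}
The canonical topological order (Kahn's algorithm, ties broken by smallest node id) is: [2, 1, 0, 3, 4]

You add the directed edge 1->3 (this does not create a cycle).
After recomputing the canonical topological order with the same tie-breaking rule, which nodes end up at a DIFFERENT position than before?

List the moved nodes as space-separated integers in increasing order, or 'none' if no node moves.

Answer: none

Derivation:
Old toposort: [2, 1, 0, 3, 4]
Added edge 1->3
Recompute Kahn (smallest-id tiebreak):
  initial in-degrees: [2, 1, 0, 3, 3]
  ready (indeg=0): [2]
  pop 2: indeg[0]->1; indeg[1]->0; indeg[3]->2 | ready=[1] | order so far=[2]
  pop 1: indeg[0]->0; indeg[3]->1; indeg[4]->2 | ready=[0] | order so far=[2, 1]
  pop 0: indeg[3]->0; indeg[4]->1 | ready=[3] | order so far=[2, 1, 0]
  pop 3: indeg[4]->0 | ready=[4] | order so far=[2, 1, 0, 3]
  pop 4: no out-edges | ready=[] | order so far=[2, 1, 0, 3, 4]
New canonical toposort: [2, 1, 0, 3, 4]
Compare positions:
  Node 0: index 2 -> 2 (same)
  Node 1: index 1 -> 1 (same)
  Node 2: index 0 -> 0 (same)
  Node 3: index 3 -> 3 (same)
  Node 4: index 4 -> 4 (same)
Nodes that changed position: none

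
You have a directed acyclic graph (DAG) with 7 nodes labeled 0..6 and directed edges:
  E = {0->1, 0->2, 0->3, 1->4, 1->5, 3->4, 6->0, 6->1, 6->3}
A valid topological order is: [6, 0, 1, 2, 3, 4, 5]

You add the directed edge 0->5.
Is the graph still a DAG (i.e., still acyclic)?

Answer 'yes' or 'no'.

Given toposort: [6, 0, 1, 2, 3, 4, 5]
Position of 0: index 1; position of 5: index 6
New edge 0->5: forward
Forward edge: respects the existing order. Still a DAG, same toposort still valid.
Still a DAG? yes

Answer: yes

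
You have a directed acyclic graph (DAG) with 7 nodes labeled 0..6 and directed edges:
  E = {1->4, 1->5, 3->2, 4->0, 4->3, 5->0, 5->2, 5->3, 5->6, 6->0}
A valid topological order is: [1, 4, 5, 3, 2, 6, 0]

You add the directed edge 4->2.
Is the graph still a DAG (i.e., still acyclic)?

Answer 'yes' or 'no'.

Given toposort: [1, 4, 5, 3, 2, 6, 0]
Position of 4: index 1; position of 2: index 4
New edge 4->2: forward
Forward edge: respects the existing order. Still a DAG, same toposort still valid.
Still a DAG? yes

Answer: yes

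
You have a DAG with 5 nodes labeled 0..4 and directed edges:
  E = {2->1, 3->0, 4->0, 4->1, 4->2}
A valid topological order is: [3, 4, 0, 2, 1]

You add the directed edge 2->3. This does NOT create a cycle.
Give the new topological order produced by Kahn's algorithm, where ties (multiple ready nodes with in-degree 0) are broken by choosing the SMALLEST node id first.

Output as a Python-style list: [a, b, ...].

Answer: [4, 2, 1, 3, 0]

Derivation:
Old toposort: [3, 4, 0, 2, 1]
Added edge: 2->3
Position of 2 (3) > position of 3 (0). Must reorder: 2 must now come before 3.
Run Kahn's algorithm (break ties by smallest node id):
  initial in-degrees: [2, 2, 1, 1, 0]
  ready (indeg=0): [4]
  pop 4: indeg[0]->1; indeg[1]->1; indeg[2]->0 | ready=[2] | order so far=[4]
  pop 2: indeg[1]->0; indeg[3]->0 | ready=[1, 3] | order so far=[4, 2]
  pop 1: no out-edges | ready=[3] | order so far=[4, 2, 1]
  pop 3: indeg[0]->0 | ready=[0] | order so far=[4, 2, 1, 3]
  pop 0: no out-edges | ready=[] | order so far=[4, 2, 1, 3, 0]
  Result: [4, 2, 1, 3, 0]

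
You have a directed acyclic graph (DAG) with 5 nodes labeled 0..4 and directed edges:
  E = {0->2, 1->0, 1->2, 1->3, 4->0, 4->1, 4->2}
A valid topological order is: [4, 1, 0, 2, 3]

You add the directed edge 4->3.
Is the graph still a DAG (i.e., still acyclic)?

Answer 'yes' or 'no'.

Answer: yes

Derivation:
Given toposort: [4, 1, 0, 2, 3]
Position of 4: index 0; position of 3: index 4
New edge 4->3: forward
Forward edge: respects the existing order. Still a DAG, same toposort still valid.
Still a DAG? yes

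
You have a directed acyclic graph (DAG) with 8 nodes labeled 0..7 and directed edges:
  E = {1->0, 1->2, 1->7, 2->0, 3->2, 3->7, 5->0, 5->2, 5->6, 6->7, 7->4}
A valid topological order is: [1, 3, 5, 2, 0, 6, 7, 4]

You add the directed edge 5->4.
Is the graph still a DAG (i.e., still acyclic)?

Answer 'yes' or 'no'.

Given toposort: [1, 3, 5, 2, 0, 6, 7, 4]
Position of 5: index 2; position of 4: index 7
New edge 5->4: forward
Forward edge: respects the existing order. Still a DAG, same toposort still valid.
Still a DAG? yes

Answer: yes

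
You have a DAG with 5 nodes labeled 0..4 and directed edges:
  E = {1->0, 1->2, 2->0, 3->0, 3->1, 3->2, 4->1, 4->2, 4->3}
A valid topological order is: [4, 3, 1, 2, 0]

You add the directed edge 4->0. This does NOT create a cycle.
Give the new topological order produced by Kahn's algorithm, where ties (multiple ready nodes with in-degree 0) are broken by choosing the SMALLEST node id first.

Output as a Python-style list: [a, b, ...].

Old toposort: [4, 3, 1, 2, 0]
Added edge: 4->0
Position of 4 (0) < position of 0 (4). Old order still valid.
Run Kahn's algorithm (break ties by smallest node id):
  initial in-degrees: [4, 2, 3, 1, 0]
  ready (indeg=0): [4]
  pop 4: indeg[0]->3; indeg[1]->1; indeg[2]->2; indeg[3]->0 | ready=[3] | order so far=[4]
  pop 3: indeg[0]->2; indeg[1]->0; indeg[2]->1 | ready=[1] | order so far=[4, 3]
  pop 1: indeg[0]->1; indeg[2]->0 | ready=[2] | order so far=[4, 3, 1]
  pop 2: indeg[0]->0 | ready=[0] | order so far=[4, 3, 1, 2]
  pop 0: no out-edges | ready=[] | order so far=[4, 3, 1, 2, 0]
  Result: [4, 3, 1, 2, 0]

Answer: [4, 3, 1, 2, 0]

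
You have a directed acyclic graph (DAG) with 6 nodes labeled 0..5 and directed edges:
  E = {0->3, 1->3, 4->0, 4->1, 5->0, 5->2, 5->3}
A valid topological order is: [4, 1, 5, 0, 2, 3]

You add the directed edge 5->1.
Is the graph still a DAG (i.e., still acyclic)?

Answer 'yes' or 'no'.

Given toposort: [4, 1, 5, 0, 2, 3]
Position of 5: index 2; position of 1: index 1
New edge 5->1: backward (u after v in old order)
Backward edge: old toposort is now invalid. Check if this creates a cycle.
Does 1 already reach 5? Reachable from 1: [1, 3]. NO -> still a DAG (reorder needed).
Still a DAG? yes

Answer: yes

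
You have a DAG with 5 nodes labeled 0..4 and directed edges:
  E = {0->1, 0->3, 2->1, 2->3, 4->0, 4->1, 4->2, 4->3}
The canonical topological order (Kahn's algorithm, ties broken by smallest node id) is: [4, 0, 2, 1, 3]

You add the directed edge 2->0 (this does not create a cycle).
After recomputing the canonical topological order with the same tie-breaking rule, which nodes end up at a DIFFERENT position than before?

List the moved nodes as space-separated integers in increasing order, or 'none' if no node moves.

Answer: 0 2

Derivation:
Old toposort: [4, 0, 2, 1, 3]
Added edge 2->0
Recompute Kahn (smallest-id tiebreak):
  initial in-degrees: [2, 3, 1, 3, 0]
  ready (indeg=0): [4]
  pop 4: indeg[0]->1; indeg[1]->2; indeg[2]->0; indeg[3]->2 | ready=[2] | order so far=[4]
  pop 2: indeg[0]->0; indeg[1]->1; indeg[3]->1 | ready=[0] | order so far=[4, 2]
  pop 0: indeg[1]->0; indeg[3]->0 | ready=[1, 3] | order so far=[4, 2, 0]
  pop 1: no out-edges | ready=[3] | order so far=[4, 2, 0, 1]
  pop 3: no out-edges | ready=[] | order so far=[4, 2, 0, 1, 3]
New canonical toposort: [4, 2, 0, 1, 3]
Compare positions:
  Node 0: index 1 -> 2 (moved)
  Node 1: index 3 -> 3 (same)
  Node 2: index 2 -> 1 (moved)
  Node 3: index 4 -> 4 (same)
  Node 4: index 0 -> 0 (same)
Nodes that changed position: 0 2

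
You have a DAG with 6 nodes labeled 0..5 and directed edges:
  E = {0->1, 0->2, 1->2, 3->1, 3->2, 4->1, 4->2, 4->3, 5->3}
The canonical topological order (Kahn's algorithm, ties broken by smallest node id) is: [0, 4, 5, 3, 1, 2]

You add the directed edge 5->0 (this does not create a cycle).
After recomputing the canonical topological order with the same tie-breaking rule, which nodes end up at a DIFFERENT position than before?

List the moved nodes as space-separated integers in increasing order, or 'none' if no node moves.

Old toposort: [0, 4, 5, 3, 1, 2]
Added edge 5->0
Recompute Kahn (smallest-id tiebreak):
  initial in-degrees: [1, 3, 4, 2, 0, 0]
  ready (indeg=0): [4, 5]
  pop 4: indeg[1]->2; indeg[2]->3; indeg[3]->1 | ready=[5] | order so far=[4]
  pop 5: indeg[0]->0; indeg[3]->0 | ready=[0, 3] | order so far=[4, 5]
  pop 0: indeg[1]->1; indeg[2]->2 | ready=[3] | order so far=[4, 5, 0]
  pop 3: indeg[1]->0; indeg[2]->1 | ready=[1] | order so far=[4, 5, 0, 3]
  pop 1: indeg[2]->0 | ready=[2] | order so far=[4, 5, 0, 3, 1]
  pop 2: no out-edges | ready=[] | order so far=[4, 5, 0, 3, 1, 2]
New canonical toposort: [4, 5, 0, 3, 1, 2]
Compare positions:
  Node 0: index 0 -> 2 (moved)
  Node 1: index 4 -> 4 (same)
  Node 2: index 5 -> 5 (same)
  Node 3: index 3 -> 3 (same)
  Node 4: index 1 -> 0 (moved)
  Node 5: index 2 -> 1 (moved)
Nodes that changed position: 0 4 5

Answer: 0 4 5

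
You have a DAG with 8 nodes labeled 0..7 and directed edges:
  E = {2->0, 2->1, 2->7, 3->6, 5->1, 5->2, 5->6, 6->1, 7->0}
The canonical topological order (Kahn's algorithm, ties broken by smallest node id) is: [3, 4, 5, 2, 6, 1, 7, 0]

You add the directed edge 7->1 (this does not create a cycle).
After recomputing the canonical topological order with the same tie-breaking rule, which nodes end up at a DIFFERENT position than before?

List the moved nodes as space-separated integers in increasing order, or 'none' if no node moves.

Answer: 0 1 7

Derivation:
Old toposort: [3, 4, 5, 2, 6, 1, 7, 0]
Added edge 7->1
Recompute Kahn (smallest-id tiebreak):
  initial in-degrees: [2, 4, 1, 0, 0, 0, 2, 1]
  ready (indeg=0): [3, 4, 5]
  pop 3: indeg[6]->1 | ready=[4, 5] | order so far=[3]
  pop 4: no out-edges | ready=[5] | order so far=[3, 4]
  pop 5: indeg[1]->3; indeg[2]->0; indeg[6]->0 | ready=[2, 6] | order so far=[3, 4, 5]
  pop 2: indeg[0]->1; indeg[1]->2; indeg[7]->0 | ready=[6, 7] | order so far=[3, 4, 5, 2]
  pop 6: indeg[1]->1 | ready=[7] | order so far=[3, 4, 5, 2, 6]
  pop 7: indeg[0]->0; indeg[1]->0 | ready=[0, 1] | order so far=[3, 4, 5, 2, 6, 7]
  pop 0: no out-edges | ready=[1] | order so far=[3, 4, 5, 2, 6, 7, 0]
  pop 1: no out-edges | ready=[] | order so far=[3, 4, 5, 2, 6, 7, 0, 1]
New canonical toposort: [3, 4, 5, 2, 6, 7, 0, 1]
Compare positions:
  Node 0: index 7 -> 6 (moved)
  Node 1: index 5 -> 7 (moved)
  Node 2: index 3 -> 3 (same)
  Node 3: index 0 -> 0 (same)
  Node 4: index 1 -> 1 (same)
  Node 5: index 2 -> 2 (same)
  Node 6: index 4 -> 4 (same)
  Node 7: index 6 -> 5 (moved)
Nodes that changed position: 0 1 7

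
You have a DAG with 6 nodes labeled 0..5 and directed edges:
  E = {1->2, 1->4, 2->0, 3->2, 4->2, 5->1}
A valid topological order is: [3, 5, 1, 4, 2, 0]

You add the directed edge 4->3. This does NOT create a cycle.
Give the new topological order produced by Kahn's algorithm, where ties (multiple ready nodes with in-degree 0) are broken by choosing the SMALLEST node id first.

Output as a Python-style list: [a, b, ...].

Old toposort: [3, 5, 1, 4, 2, 0]
Added edge: 4->3
Position of 4 (3) > position of 3 (0). Must reorder: 4 must now come before 3.
Run Kahn's algorithm (break ties by smallest node id):
  initial in-degrees: [1, 1, 3, 1, 1, 0]
  ready (indeg=0): [5]
  pop 5: indeg[1]->0 | ready=[1] | order so far=[5]
  pop 1: indeg[2]->2; indeg[4]->0 | ready=[4] | order so far=[5, 1]
  pop 4: indeg[2]->1; indeg[3]->0 | ready=[3] | order so far=[5, 1, 4]
  pop 3: indeg[2]->0 | ready=[2] | order so far=[5, 1, 4, 3]
  pop 2: indeg[0]->0 | ready=[0] | order so far=[5, 1, 4, 3, 2]
  pop 0: no out-edges | ready=[] | order so far=[5, 1, 4, 3, 2, 0]
  Result: [5, 1, 4, 3, 2, 0]

Answer: [5, 1, 4, 3, 2, 0]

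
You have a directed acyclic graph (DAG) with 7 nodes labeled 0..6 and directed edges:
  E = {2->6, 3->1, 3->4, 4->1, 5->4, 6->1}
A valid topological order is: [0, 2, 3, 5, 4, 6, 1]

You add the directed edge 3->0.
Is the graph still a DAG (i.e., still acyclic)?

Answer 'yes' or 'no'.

Answer: yes

Derivation:
Given toposort: [0, 2, 3, 5, 4, 6, 1]
Position of 3: index 2; position of 0: index 0
New edge 3->0: backward (u after v in old order)
Backward edge: old toposort is now invalid. Check if this creates a cycle.
Does 0 already reach 3? Reachable from 0: [0]. NO -> still a DAG (reorder needed).
Still a DAG? yes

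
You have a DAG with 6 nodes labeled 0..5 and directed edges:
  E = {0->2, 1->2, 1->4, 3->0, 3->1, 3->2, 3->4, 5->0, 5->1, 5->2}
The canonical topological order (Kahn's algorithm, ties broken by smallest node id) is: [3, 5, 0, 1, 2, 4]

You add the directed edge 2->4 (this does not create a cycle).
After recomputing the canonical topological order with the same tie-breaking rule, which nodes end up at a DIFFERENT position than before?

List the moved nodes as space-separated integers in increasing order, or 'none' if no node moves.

Old toposort: [3, 5, 0, 1, 2, 4]
Added edge 2->4
Recompute Kahn (smallest-id tiebreak):
  initial in-degrees: [2, 2, 4, 0, 3, 0]
  ready (indeg=0): [3, 5]
  pop 3: indeg[0]->1; indeg[1]->1; indeg[2]->3; indeg[4]->2 | ready=[5] | order so far=[3]
  pop 5: indeg[0]->0; indeg[1]->0; indeg[2]->2 | ready=[0, 1] | order so far=[3, 5]
  pop 0: indeg[2]->1 | ready=[1] | order so far=[3, 5, 0]
  pop 1: indeg[2]->0; indeg[4]->1 | ready=[2] | order so far=[3, 5, 0, 1]
  pop 2: indeg[4]->0 | ready=[4] | order so far=[3, 5, 0, 1, 2]
  pop 4: no out-edges | ready=[] | order so far=[3, 5, 0, 1, 2, 4]
New canonical toposort: [3, 5, 0, 1, 2, 4]
Compare positions:
  Node 0: index 2 -> 2 (same)
  Node 1: index 3 -> 3 (same)
  Node 2: index 4 -> 4 (same)
  Node 3: index 0 -> 0 (same)
  Node 4: index 5 -> 5 (same)
  Node 5: index 1 -> 1 (same)
Nodes that changed position: none

Answer: none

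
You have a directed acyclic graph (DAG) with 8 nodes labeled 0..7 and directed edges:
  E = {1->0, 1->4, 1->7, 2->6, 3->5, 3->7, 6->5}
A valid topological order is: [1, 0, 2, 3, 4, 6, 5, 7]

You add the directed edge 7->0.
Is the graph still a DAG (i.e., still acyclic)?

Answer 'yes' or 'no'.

Given toposort: [1, 0, 2, 3, 4, 6, 5, 7]
Position of 7: index 7; position of 0: index 1
New edge 7->0: backward (u after v in old order)
Backward edge: old toposort is now invalid. Check if this creates a cycle.
Does 0 already reach 7? Reachable from 0: [0]. NO -> still a DAG (reorder needed).
Still a DAG? yes

Answer: yes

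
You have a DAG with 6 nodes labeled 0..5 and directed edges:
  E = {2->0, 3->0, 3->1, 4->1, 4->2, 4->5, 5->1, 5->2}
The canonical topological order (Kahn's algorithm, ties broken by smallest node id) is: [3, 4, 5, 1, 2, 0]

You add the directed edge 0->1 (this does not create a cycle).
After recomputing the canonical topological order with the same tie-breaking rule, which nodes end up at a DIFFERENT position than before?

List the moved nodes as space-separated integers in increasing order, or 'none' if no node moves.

Answer: 0 1 2

Derivation:
Old toposort: [3, 4, 5, 1, 2, 0]
Added edge 0->1
Recompute Kahn (smallest-id tiebreak):
  initial in-degrees: [2, 4, 2, 0, 0, 1]
  ready (indeg=0): [3, 4]
  pop 3: indeg[0]->1; indeg[1]->3 | ready=[4] | order so far=[3]
  pop 4: indeg[1]->2; indeg[2]->1; indeg[5]->0 | ready=[5] | order so far=[3, 4]
  pop 5: indeg[1]->1; indeg[2]->0 | ready=[2] | order so far=[3, 4, 5]
  pop 2: indeg[0]->0 | ready=[0] | order so far=[3, 4, 5, 2]
  pop 0: indeg[1]->0 | ready=[1] | order so far=[3, 4, 5, 2, 0]
  pop 1: no out-edges | ready=[] | order so far=[3, 4, 5, 2, 0, 1]
New canonical toposort: [3, 4, 5, 2, 0, 1]
Compare positions:
  Node 0: index 5 -> 4 (moved)
  Node 1: index 3 -> 5 (moved)
  Node 2: index 4 -> 3 (moved)
  Node 3: index 0 -> 0 (same)
  Node 4: index 1 -> 1 (same)
  Node 5: index 2 -> 2 (same)
Nodes that changed position: 0 1 2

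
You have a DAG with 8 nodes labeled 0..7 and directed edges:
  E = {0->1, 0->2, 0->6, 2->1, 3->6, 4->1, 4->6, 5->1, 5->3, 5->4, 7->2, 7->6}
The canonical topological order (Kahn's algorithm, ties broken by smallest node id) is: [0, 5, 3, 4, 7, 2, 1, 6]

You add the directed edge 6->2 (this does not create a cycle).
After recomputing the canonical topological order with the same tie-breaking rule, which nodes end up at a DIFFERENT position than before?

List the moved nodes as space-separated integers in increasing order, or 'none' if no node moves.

Answer: 1 2 6

Derivation:
Old toposort: [0, 5, 3, 4, 7, 2, 1, 6]
Added edge 6->2
Recompute Kahn (smallest-id tiebreak):
  initial in-degrees: [0, 4, 3, 1, 1, 0, 4, 0]
  ready (indeg=0): [0, 5, 7]
  pop 0: indeg[1]->3; indeg[2]->2; indeg[6]->3 | ready=[5, 7] | order so far=[0]
  pop 5: indeg[1]->2; indeg[3]->0; indeg[4]->0 | ready=[3, 4, 7] | order so far=[0, 5]
  pop 3: indeg[6]->2 | ready=[4, 7] | order so far=[0, 5, 3]
  pop 4: indeg[1]->1; indeg[6]->1 | ready=[7] | order so far=[0, 5, 3, 4]
  pop 7: indeg[2]->1; indeg[6]->0 | ready=[6] | order so far=[0, 5, 3, 4, 7]
  pop 6: indeg[2]->0 | ready=[2] | order so far=[0, 5, 3, 4, 7, 6]
  pop 2: indeg[1]->0 | ready=[1] | order so far=[0, 5, 3, 4, 7, 6, 2]
  pop 1: no out-edges | ready=[] | order so far=[0, 5, 3, 4, 7, 6, 2, 1]
New canonical toposort: [0, 5, 3, 4, 7, 6, 2, 1]
Compare positions:
  Node 0: index 0 -> 0 (same)
  Node 1: index 6 -> 7 (moved)
  Node 2: index 5 -> 6 (moved)
  Node 3: index 2 -> 2 (same)
  Node 4: index 3 -> 3 (same)
  Node 5: index 1 -> 1 (same)
  Node 6: index 7 -> 5 (moved)
  Node 7: index 4 -> 4 (same)
Nodes that changed position: 1 2 6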